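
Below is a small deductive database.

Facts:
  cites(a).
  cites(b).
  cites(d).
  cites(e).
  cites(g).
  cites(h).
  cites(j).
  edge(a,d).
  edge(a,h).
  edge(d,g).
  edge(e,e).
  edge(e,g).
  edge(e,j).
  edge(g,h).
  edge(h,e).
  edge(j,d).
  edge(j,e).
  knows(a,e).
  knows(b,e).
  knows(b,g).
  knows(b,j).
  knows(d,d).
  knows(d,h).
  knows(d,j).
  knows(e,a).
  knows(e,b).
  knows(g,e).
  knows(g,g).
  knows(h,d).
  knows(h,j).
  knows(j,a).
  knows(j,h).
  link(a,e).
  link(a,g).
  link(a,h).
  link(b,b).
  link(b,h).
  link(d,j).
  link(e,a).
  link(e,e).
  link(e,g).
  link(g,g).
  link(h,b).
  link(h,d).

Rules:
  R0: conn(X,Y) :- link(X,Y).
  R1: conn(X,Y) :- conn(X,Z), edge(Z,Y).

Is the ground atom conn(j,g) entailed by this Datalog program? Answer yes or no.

no

round 1: derive conn(a,e) via R0 from link(a,e)
round 1: derive conn(a,g) via R0 from link(a,g)
round 1: derive conn(a,h) via R0 from link(a,h)
round 1: derive conn(b,b) via R0 from link(b,b)
round 1: derive conn(b,h) via R0 from link(b,h)
round 1: derive conn(d,j) via R0 from link(d,j)
round 1: derive conn(e,a) via R0 from link(e,a)
round 1: derive conn(e,e) via R0 from link(e,e)
round 1: derive conn(e,g) via R0 from link(e,g)
round 1: derive conn(g,g) via R0 from link(g,g)
round 1: derive conn(h,b) via R0 from link(h,b)
round 1: derive conn(h,d) via R0 from link(h,d)
round 2: derive conn(a,j) via R1 from conn(a,e), edge(e,j)
round 2: derive conn(b,e) via R1 from conn(b,h), edge(h,e)
round 2: derive conn(d,d) via R1 from conn(d,j), edge(j,d)
round 2: derive conn(d,e) via R1 from conn(d,j), edge(j,e)
round 2: derive conn(e,d) via R1 from conn(e,a), edge(a,d)
round 2: derive conn(e,h) via R1 from conn(e,a), edge(a,h)
round 2: derive conn(e,j) via R1 from conn(e,e), edge(e,j)
round 2: derive conn(g,h) via R1 from conn(g,g), edge(g,h)
round 2: derive conn(h,g) via R1 from conn(h,d), edge(d,g)
round 3: derive conn(a,d) via R1 from conn(a,j), edge(j,d)
round 3: derive conn(b,g) via R1 from conn(b,e), edge(e,g)
round 3: derive conn(b,j) via R1 from conn(b,e), edge(e,j)
round 3: derive conn(d,g) via R1 from conn(d,d), edge(d,g)
round 3: derive conn(g,e) via R1 from conn(g,h), edge(h,e)
round 3: derive conn(h,h) via R1 from conn(h,g), edge(g,h)
round 4: derive conn(b,d) via R1 from conn(b,j), edge(j,d)
round 4: derive conn(d,h) via R1 from conn(d,g), edge(g,h)
round 4: derive conn(g,j) via R1 from conn(g,e), edge(e,j)
round 4: derive conn(h,e) via R1 from conn(h,h), edge(h,e)
round 5: derive conn(g,d) via R1 from conn(g,j), edge(j,d)
round 5: derive conn(h,j) via R1 from conn(h,e), edge(e,j)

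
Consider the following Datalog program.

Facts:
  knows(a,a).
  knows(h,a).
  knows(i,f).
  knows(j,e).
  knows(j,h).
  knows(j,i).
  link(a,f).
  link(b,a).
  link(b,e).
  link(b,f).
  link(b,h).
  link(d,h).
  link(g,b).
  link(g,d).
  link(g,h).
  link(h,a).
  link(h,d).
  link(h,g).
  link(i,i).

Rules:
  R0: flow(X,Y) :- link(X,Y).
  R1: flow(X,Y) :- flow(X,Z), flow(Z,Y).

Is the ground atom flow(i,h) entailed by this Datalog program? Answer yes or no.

no

round 1: derive flow(a,f) via R0 from link(a,f)
round 1: derive flow(b,a) via R0 from link(b,a)
round 1: derive flow(b,e) via R0 from link(b,e)
round 1: derive flow(b,f) via R0 from link(b,f)
round 1: derive flow(b,h) via R0 from link(b,h)
round 1: derive flow(d,h) via R0 from link(d,h)
round 1: derive flow(g,b) via R0 from link(g,b)
round 1: derive flow(g,d) via R0 from link(g,d)
round 1: derive flow(g,h) via R0 from link(g,h)
round 1: derive flow(h,a) via R0 from link(h,a)
round 1: derive flow(h,d) via R0 from link(h,d)
round 1: derive flow(h,g) via R0 from link(h,g)
round 1: derive flow(i,i) via R0 from link(i,i)
round 2: derive flow(b,d) via R1 from flow(b,h), flow(h,d)
round 2: derive flow(b,g) via R1 from flow(b,h), flow(h,g)
round 2: derive flow(d,a) via R1 from flow(d,h), flow(h,a)
round 2: derive flow(d,d) via R1 from flow(d,h), flow(h,d)
round 2: derive flow(d,g) via R1 from flow(d,h), flow(h,g)
round 2: derive flow(g,a) via R1 from flow(g,b), flow(b,a)
round 2: derive flow(g,e) via R1 from flow(g,b), flow(b,e)
round 2: derive flow(g,f) via R1 from flow(g,b), flow(b,f)
round 2: derive flow(g,g) via R1 from flow(g,h), flow(h,g)
round 2: derive flow(h,b) via R1 from flow(h,g), flow(g,b)
round 2: derive flow(h,f) via R1 from flow(h,a), flow(a,f)
round 2: derive flow(h,h) via R1 from flow(h,d), flow(d,h)
round 3: derive flow(b,b) via R1 from flow(b,g), flow(g,b)
round 3: derive flow(d,b) via R1 from flow(d,g), flow(g,b)
round 3: derive flow(d,e) via R1 from flow(d,g), flow(g,e)
round 3: derive flow(d,f) via R1 from flow(d,a), flow(a,f)
round 3: derive flow(h,e) via R1 from flow(h,b), flow(b,e)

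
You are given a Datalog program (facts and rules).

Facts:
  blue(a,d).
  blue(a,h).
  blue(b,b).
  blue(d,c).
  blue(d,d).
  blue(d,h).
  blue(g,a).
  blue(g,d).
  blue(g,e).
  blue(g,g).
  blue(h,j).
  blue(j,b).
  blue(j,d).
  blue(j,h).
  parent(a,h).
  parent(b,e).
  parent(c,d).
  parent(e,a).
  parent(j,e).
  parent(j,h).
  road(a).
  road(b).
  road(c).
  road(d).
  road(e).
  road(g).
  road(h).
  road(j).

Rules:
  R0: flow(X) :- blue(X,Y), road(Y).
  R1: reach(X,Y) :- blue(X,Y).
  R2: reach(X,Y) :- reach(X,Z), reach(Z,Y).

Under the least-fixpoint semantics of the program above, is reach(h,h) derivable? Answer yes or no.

yes

round 1: derive reach(a,d) via R1 from blue(a,d)
round 1: derive reach(a,h) via R1 from blue(a,h)
round 1: derive reach(b,b) via R1 from blue(b,b)
round 1: derive reach(d,c) via R1 from blue(d,c)
round 1: derive reach(d,d) via R1 from blue(d,d)
round 1: derive reach(d,h) via R1 from blue(d,h)
round 1: derive reach(g,a) via R1 from blue(g,a)
round 1: derive reach(g,d) via R1 from blue(g,d)
round 1: derive reach(g,e) via R1 from blue(g,e)
round 1: derive reach(g,g) via R1 from blue(g,g)
round 1: derive reach(h,j) via R1 from blue(h,j)
round 1: derive reach(j,b) via R1 from blue(j,b)
round 1: derive reach(j,d) via R1 from blue(j,d)
round 1: derive reach(j,h) via R1 from blue(j,h)
round 2: derive reach(a,c) via R2 from reach(a,d), reach(d,c)
round 2: derive reach(a,j) via R2 from reach(a,h), reach(h,j)
round 2: derive reach(d,j) via R2 from reach(d,h), reach(h,j)
round 2: derive reach(g,c) via R2 from reach(g,d), reach(d,c)
round 2: derive reach(g,h) via R2 from reach(g,a), reach(a,h)
round 2: derive reach(h,b) via R2 from reach(h,j), reach(j,b)
round 2: derive reach(h,d) via R2 from reach(h,j), reach(j,d)
round 2: derive reach(h,h) via R2 from reach(h,j), reach(j,h)
round 2: derive reach(j,c) via R2 from reach(j,d), reach(d,c)
round 2: derive reach(j,j) via R2 from reach(j,h), reach(h,j)
round 3: derive reach(a,b) via R2 from reach(a,h), reach(h,b)
round 3: derive reach(d,b) via R2 from reach(d,h), reach(h,b)
round 3: derive reach(g,b) via R2 from reach(g,h), reach(h,b)
round 3: derive reach(g,j) via R2 from reach(g,a), reach(a,j)
round 3: derive reach(h,c) via R2 from reach(h,d), reach(d,c)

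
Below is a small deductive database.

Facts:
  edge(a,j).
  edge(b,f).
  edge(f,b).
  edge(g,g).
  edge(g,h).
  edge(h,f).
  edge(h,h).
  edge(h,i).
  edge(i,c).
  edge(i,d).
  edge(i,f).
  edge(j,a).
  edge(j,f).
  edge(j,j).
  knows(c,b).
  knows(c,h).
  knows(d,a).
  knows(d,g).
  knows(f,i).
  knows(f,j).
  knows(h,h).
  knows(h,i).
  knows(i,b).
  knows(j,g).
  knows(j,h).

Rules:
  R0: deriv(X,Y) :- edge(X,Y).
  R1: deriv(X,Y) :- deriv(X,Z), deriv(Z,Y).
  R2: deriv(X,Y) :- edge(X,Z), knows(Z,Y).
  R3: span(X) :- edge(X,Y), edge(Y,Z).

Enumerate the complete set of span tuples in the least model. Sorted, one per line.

span(a)
span(b)
span(f)
span(g)
span(h)
span(i)
span(j)

round 1: derive span(a) via R3 from edge(a,j), edge(j,a)
round 1: derive span(b) via R3 from edge(b,f), edge(f,b)
round 1: derive span(f) via R3 from edge(f,b), edge(b,f)
round 1: derive span(g) via R3 from edge(g,g), edge(g,g)
round 1: derive span(h) via R3 from edge(h,f), edge(f,b)
round 1: derive span(i) via R3 from edge(i,f), edge(f,b)
round 1: derive span(j) via R3 from edge(j,a), edge(a,j)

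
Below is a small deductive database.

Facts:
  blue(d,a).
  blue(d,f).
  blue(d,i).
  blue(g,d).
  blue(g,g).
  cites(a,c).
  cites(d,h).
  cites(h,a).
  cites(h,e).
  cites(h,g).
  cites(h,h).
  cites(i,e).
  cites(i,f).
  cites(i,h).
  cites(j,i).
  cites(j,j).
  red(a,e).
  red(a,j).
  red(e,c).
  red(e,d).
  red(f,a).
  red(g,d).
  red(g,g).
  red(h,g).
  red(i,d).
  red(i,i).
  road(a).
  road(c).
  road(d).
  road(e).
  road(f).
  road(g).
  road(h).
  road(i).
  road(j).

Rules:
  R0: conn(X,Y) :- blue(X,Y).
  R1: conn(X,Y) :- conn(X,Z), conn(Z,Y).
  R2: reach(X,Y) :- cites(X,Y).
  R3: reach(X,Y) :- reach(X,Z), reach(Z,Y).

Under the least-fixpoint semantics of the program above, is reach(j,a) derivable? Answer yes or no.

round 1: derive reach(a,c) via R2 from cites(a,c)
round 1: derive reach(d,h) via R2 from cites(d,h)
round 1: derive reach(h,a) via R2 from cites(h,a)
round 1: derive reach(h,e) via R2 from cites(h,e)
round 1: derive reach(h,g) via R2 from cites(h,g)
round 1: derive reach(h,h) via R2 from cites(h,h)
round 1: derive reach(i,e) via R2 from cites(i,e)
round 1: derive reach(i,f) via R2 from cites(i,f)
round 1: derive reach(i,h) via R2 from cites(i,h)
round 1: derive reach(j,i) via R2 from cites(j,i)
round 1: derive reach(j,j) via R2 from cites(j,j)
round 2: derive reach(d,a) via R3 from reach(d,h), reach(h,a)
round 2: derive reach(d,e) via R3 from reach(d,h), reach(h,e)
round 2: derive reach(d,g) via R3 from reach(d,h), reach(h,g)
round 2: derive reach(h,c) via R3 from reach(h,a), reach(a,c)
round 2: derive reach(i,a) via R3 from reach(i,h), reach(h,a)
round 2: derive reach(i,g) via R3 from reach(i,h), reach(h,g)
round 2: derive reach(j,e) via R3 from reach(j,i), reach(i,e)
round 2: derive reach(j,f) via R3 from reach(j,i), reach(i,f)
round 2: derive reach(j,h) via R3 from reach(j,i), reach(i,h)
round 3: derive reach(d,c) via R3 from reach(d,a), reach(a,c)
round 3: derive reach(i,c) via R3 from reach(i,a), reach(a,c)
round 3: derive reach(j,a) via R3 from reach(j,h), reach(h,a)
round 3: derive reach(j,c) via R3 from reach(j,h), reach(h,c)
round 3: derive reach(j,g) via R3 from reach(j,h), reach(h,g)

yes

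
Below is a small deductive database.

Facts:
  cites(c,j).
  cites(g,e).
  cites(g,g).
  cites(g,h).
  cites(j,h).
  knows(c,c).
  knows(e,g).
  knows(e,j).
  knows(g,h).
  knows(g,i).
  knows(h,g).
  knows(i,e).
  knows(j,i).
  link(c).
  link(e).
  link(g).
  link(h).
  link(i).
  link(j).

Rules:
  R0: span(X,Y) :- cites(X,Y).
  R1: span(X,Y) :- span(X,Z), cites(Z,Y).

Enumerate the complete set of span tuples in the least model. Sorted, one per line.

span(c,h)
span(c,j)
span(g,e)
span(g,g)
span(g,h)
span(j,h)

round 1: derive span(c,j) via R0 from cites(c,j)
round 1: derive span(g,e) via R0 from cites(g,e)
round 1: derive span(g,g) via R0 from cites(g,g)
round 1: derive span(g,h) via R0 from cites(g,h)
round 1: derive span(j,h) via R0 from cites(j,h)
round 2: derive span(c,h) via R1 from span(c,j), cites(j,h)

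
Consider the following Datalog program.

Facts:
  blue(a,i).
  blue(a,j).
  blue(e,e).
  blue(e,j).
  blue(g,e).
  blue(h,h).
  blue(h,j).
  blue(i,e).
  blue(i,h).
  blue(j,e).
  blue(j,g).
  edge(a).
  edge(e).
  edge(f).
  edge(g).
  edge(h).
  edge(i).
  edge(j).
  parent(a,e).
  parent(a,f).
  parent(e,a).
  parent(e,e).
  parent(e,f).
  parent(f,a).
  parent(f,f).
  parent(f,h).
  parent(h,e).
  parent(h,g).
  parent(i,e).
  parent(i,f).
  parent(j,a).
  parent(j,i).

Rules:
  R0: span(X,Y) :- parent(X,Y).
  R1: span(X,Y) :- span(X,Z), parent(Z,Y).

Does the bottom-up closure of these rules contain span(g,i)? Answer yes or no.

round 1: derive span(a,e) via R0 from parent(a,e)
round 1: derive span(a,f) via R0 from parent(a,f)
round 1: derive span(e,a) via R0 from parent(e,a)
round 1: derive span(e,e) via R0 from parent(e,e)
round 1: derive span(e,f) via R0 from parent(e,f)
round 1: derive span(f,a) via R0 from parent(f,a)
round 1: derive span(f,f) via R0 from parent(f,f)
round 1: derive span(f,h) via R0 from parent(f,h)
round 1: derive span(h,e) via R0 from parent(h,e)
round 1: derive span(h,g) via R0 from parent(h,g)
round 1: derive span(i,e) via R0 from parent(i,e)
round 1: derive span(i,f) via R0 from parent(i,f)
round 1: derive span(j,a) via R0 from parent(j,a)
round 1: derive span(j,i) via R0 from parent(j,i)
round 2: derive span(a,a) via R1 from span(a,e), parent(e,a)
round 2: derive span(a,h) via R1 from span(a,f), parent(f,h)
round 2: derive span(e,h) via R1 from span(e,f), parent(f,h)
round 2: derive span(f,e) via R1 from span(f,a), parent(a,e)
round 2: derive span(f,g) via R1 from span(f,h), parent(h,g)
round 2: derive span(h,a) via R1 from span(h,e), parent(e,a)
round 2: derive span(h,f) via R1 from span(h,e), parent(e,f)
round 2: derive span(i,a) via R1 from span(i,e), parent(e,a)
round 2: derive span(i,h) via R1 from span(i,f), parent(f,h)
round 2: derive span(j,e) via R1 from span(j,a), parent(a,e)
round 2: derive span(j,f) via R1 from span(j,a), parent(a,f)
round 3: derive span(a,g) via R1 from span(a,h), parent(h,g)
round 3: derive span(e,g) via R1 from span(e,h), parent(h,g)
round 3: derive span(h,h) via R1 from span(h,f), parent(f,h)
round 3: derive span(i,g) via R1 from span(i,h), parent(h,g)
round 3: derive span(j,h) via R1 from span(j,f), parent(f,h)
round 4: derive span(j,g) via R1 from span(j,h), parent(h,g)

no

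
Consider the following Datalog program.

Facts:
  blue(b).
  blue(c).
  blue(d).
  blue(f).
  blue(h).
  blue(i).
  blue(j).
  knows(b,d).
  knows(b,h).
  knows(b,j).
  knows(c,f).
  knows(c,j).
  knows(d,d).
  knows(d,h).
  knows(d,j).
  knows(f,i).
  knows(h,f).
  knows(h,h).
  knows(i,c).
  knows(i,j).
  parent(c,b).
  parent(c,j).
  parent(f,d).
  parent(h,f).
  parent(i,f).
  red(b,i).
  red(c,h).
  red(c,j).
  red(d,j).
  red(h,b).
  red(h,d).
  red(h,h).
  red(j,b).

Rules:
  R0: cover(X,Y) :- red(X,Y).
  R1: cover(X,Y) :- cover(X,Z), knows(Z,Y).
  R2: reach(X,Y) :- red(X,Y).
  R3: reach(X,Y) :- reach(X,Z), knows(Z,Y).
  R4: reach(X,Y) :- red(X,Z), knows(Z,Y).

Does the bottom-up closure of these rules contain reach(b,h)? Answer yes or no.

round 1: derive reach(b,i) via R2 from red(b,i)
round 1: derive reach(c,h) via R2 from red(c,h)
round 1: derive reach(c,j) via R2 from red(c,j)
round 1: derive reach(d,j) via R2 from red(d,j)
round 1: derive reach(h,b) via R2 from red(h,b)
round 1: derive reach(h,d) via R2 from red(h,d)
round 1: derive reach(h,h) via R2 from red(h,h)
round 1: derive reach(j,b) via R2 from red(j,b)
round 1: derive reach(b,c) via R4 from red(b,i), knows(i,c)
round 1: derive reach(b,j) via R4 from red(b,i), knows(i,j)
round 1: derive reach(c,f) via R4 from red(c,h), knows(h,f)
round 1: derive reach(h,f) via R4 from red(h,h), knows(h,f)
round 1: derive reach(h,j) via R4 from red(h,b), knows(b,j)
round 1: derive reach(j,d) via R4 from red(j,b), knows(b,d)
round 1: derive reach(j,h) via R4 from red(j,b), knows(b,h)
round 1: derive reach(j,j) via R4 from red(j,b), knows(b,j)
round 2: derive reach(b,f) via R3 from reach(b,c), knows(c,f)
round 2: derive reach(c,i) via R3 from reach(c,f), knows(f,i)
round 2: derive reach(h,i) via R3 from reach(h,f), knows(f,i)
round 2: derive reach(j,f) via R3 from reach(j,h), knows(h,f)
round 3: derive reach(c,c) via R3 from reach(c,i), knows(i,c)
round 3: derive reach(h,c) via R3 from reach(h,i), knows(i,c)
round 3: derive reach(j,i) via R3 from reach(j,f), knows(f,i)
round 4: derive reach(j,c) via R3 from reach(j,i), knows(i,c)

no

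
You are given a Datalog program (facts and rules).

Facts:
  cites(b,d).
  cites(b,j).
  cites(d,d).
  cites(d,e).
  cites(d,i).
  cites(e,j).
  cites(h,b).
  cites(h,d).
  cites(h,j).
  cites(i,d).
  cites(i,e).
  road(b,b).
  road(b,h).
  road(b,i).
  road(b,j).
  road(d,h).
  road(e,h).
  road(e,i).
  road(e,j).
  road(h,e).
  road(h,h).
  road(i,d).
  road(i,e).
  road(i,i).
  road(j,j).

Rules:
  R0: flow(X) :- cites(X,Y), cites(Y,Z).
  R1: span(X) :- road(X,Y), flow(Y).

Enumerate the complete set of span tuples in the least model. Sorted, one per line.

span(b)
span(d)
span(e)
span(h)
span(i)

round 1: derive flow(b) via R0 from cites(b,d), cites(d,d)
round 1: derive flow(d) via R0 from cites(d,d), cites(d,d)
round 1: derive flow(h) via R0 from cites(h,b), cites(b,d)
round 1: derive flow(i) via R0 from cites(i,d), cites(d,d)
round 2: derive span(b) via R1 from road(b,b), flow(b)
round 2: derive span(d) via R1 from road(d,h), flow(h)
round 2: derive span(e) via R1 from road(e,h), flow(h)
round 2: derive span(h) via R1 from road(h,h), flow(h)
round 2: derive span(i) via R1 from road(i,d), flow(d)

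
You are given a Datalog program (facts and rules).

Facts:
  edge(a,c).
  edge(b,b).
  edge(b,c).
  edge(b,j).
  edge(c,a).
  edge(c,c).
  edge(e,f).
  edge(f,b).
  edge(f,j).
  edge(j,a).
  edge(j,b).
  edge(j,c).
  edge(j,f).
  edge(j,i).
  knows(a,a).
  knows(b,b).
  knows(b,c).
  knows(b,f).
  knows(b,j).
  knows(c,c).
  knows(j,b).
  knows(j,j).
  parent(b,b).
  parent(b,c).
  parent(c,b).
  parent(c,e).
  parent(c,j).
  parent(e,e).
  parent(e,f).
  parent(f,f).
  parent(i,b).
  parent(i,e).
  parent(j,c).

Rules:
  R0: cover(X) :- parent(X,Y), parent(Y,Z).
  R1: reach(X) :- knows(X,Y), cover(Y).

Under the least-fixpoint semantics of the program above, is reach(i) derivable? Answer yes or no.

no

round 1: derive cover(b) via R0 from parent(b,b), parent(b,b)
round 1: derive cover(c) via R0 from parent(c,b), parent(b,b)
round 1: derive cover(e) via R0 from parent(e,e), parent(e,e)
round 1: derive cover(f) via R0 from parent(f,f), parent(f,f)
round 1: derive cover(i) via R0 from parent(i,b), parent(b,b)
round 1: derive cover(j) via R0 from parent(j,c), parent(c,b)
round 2: derive reach(b) via R1 from knows(b,b), cover(b)
round 2: derive reach(c) via R1 from knows(c,c), cover(c)
round 2: derive reach(j) via R1 from knows(j,b), cover(b)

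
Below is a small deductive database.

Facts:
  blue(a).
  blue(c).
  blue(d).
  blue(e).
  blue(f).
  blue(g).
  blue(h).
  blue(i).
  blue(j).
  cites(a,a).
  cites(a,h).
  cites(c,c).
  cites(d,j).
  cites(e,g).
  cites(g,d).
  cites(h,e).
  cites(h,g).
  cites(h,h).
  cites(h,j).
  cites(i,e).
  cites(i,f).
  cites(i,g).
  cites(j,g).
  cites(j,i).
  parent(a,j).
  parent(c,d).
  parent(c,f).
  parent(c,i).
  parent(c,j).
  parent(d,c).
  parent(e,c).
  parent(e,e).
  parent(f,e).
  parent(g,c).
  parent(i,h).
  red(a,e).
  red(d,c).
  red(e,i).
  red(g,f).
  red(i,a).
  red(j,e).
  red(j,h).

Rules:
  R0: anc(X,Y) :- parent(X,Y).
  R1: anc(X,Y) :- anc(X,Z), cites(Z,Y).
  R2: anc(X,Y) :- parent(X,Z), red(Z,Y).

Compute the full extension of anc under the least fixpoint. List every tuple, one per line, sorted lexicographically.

round 1: derive anc(a,j) via R0 from parent(a,j)
round 1: derive anc(c,d) via R0 from parent(c,d)
round 1: derive anc(c,f) via R0 from parent(c,f)
round 1: derive anc(c,i) via R0 from parent(c,i)
round 1: derive anc(c,j) via R0 from parent(c,j)
round 1: derive anc(d,c) via R0 from parent(d,c)
round 1: derive anc(e,c) via R0 from parent(e,c)
round 1: derive anc(e,e) via R0 from parent(e,e)
round 1: derive anc(f,e) via R0 from parent(f,e)
round 1: derive anc(g,c) via R0 from parent(g,c)
round 1: derive anc(i,h) via R0 from parent(i,h)
round 1: derive anc(a,e) via R2 from parent(a,j), red(j,e)
round 1: derive anc(a,h) via R2 from parent(a,j), red(j,h)
round 1: derive anc(c,a) via R2 from parent(c,i), red(i,a)
round 1: derive anc(c,c) via R2 from parent(c,d), red(d,c)
round 1: derive anc(c,e) via R2 from parent(c,j), red(j,e)
round 1: derive anc(c,h) via R2 from parent(c,j), red(j,h)
round 1: derive anc(e,i) via R2 from parent(e,e), red(e,i)
round 1: derive anc(f,i) via R2 from parent(f,e), red(e,i)
round 2: derive anc(a,g) via R1 from anc(a,e), cites(e,g)
round 2: derive anc(a,i) via R1 from anc(a,j), cites(j,i)
round 2: derive anc(c,g) via R1 from anc(c,e), cites(e,g)
round 2: derive anc(e,f) via R1 from anc(e,i), cites(i,f)
round 2: derive anc(e,g) via R1 from anc(e,e), cites(e,g)
round 2: derive anc(f,f) via R1 from anc(f,i), cites(i,f)
round 2: derive anc(f,g) via R1 from anc(f,e), cites(e,g)
round 2: derive anc(i,e) via R1 from anc(i,h), cites(h,e)
round 2: derive anc(i,g) via R1 from anc(i,h), cites(h,g)
round 2: derive anc(i,j) via R1 from anc(i,h), cites(h,j)
round 3: derive anc(a,d) via R1 from anc(a,g), cites(g,d)
round 3: derive anc(a,f) via R1 from anc(a,i), cites(i,f)
round 3: derive anc(e,d) via R1 from anc(e,g), cites(g,d)
round 3: derive anc(f,d) via R1 from anc(f,g), cites(g,d)
round 3: derive anc(i,d) via R1 from anc(i,g), cites(g,d)
round 3: derive anc(i,i) via R1 from anc(i,j), cites(j,i)
round 4: derive anc(e,j) via R1 from anc(e,d), cites(d,j)
round 4: derive anc(f,j) via R1 from anc(f,d), cites(d,j)
round 4: derive anc(i,f) via R1 from anc(i,i), cites(i,f)

anc(a,d)
anc(a,e)
anc(a,f)
anc(a,g)
anc(a,h)
anc(a,i)
anc(a,j)
anc(c,a)
anc(c,c)
anc(c,d)
anc(c,e)
anc(c,f)
anc(c,g)
anc(c,h)
anc(c,i)
anc(c,j)
anc(d,c)
anc(e,c)
anc(e,d)
anc(e,e)
anc(e,f)
anc(e,g)
anc(e,i)
anc(e,j)
anc(f,d)
anc(f,e)
anc(f,f)
anc(f,g)
anc(f,i)
anc(f,j)
anc(g,c)
anc(i,d)
anc(i,e)
anc(i,f)
anc(i,g)
anc(i,h)
anc(i,i)
anc(i,j)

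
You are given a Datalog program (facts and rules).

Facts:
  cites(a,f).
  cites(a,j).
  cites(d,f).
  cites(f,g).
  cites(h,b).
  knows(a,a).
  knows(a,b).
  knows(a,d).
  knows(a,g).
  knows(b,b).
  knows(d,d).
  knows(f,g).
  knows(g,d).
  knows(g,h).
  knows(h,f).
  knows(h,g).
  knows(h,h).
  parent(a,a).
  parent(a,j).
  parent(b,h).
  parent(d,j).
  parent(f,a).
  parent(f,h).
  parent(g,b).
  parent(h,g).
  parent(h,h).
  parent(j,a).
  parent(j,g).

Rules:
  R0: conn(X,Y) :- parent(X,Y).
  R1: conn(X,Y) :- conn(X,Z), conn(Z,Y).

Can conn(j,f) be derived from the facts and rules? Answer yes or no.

no

round 1: derive conn(a,a) via R0 from parent(a,a)
round 1: derive conn(a,j) via R0 from parent(a,j)
round 1: derive conn(b,h) via R0 from parent(b,h)
round 1: derive conn(d,j) via R0 from parent(d,j)
round 1: derive conn(f,a) via R0 from parent(f,a)
round 1: derive conn(f,h) via R0 from parent(f,h)
round 1: derive conn(g,b) via R0 from parent(g,b)
round 1: derive conn(h,g) via R0 from parent(h,g)
round 1: derive conn(h,h) via R0 from parent(h,h)
round 1: derive conn(j,a) via R0 from parent(j,a)
round 1: derive conn(j,g) via R0 from parent(j,g)
round 2: derive conn(a,g) via R1 from conn(a,j), conn(j,g)
round 2: derive conn(b,g) via R1 from conn(b,h), conn(h,g)
round 2: derive conn(d,a) via R1 from conn(d,j), conn(j,a)
round 2: derive conn(d,g) via R1 from conn(d,j), conn(j,g)
round 2: derive conn(f,g) via R1 from conn(f,h), conn(h,g)
round 2: derive conn(f,j) via R1 from conn(f,a), conn(a,j)
round 2: derive conn(g,h) via R1 from conn(g,b), conn(b,h)
round 2: derive conn(h,b) via R1 from conn(h,g), conn(g,b)
round 2: derive conn(j,b) via R1 from conn(j,g), conn(g,b)
round 2: derive conn(j,j) via R1 from conn(j,a), conn(a,j)
round 3: derive conn(a,b) via R1 from conn(a,g), conn(g,b)
round 3: derive conn(a,h) via R1 from conn(a,g), conn(g,h)
round 3: derive conn(b,b) via R1 from conn(b,g), conn(g,b)
round 3: derive conn(d,b) via R1 from conn(d,g), conn(g,b)
round 3: derive conn(d,h) via R1 from conn(d,g), conn(g,h)
round 3: derive conn(f,b) via R1 from conn(f,g), conn(g,b)
round 3: derive conn(g,g) via R1 from conn(g,b), conn(b,g)
round 3: derive conn(j,h) via R1 from conn(j,b), conn(b,h)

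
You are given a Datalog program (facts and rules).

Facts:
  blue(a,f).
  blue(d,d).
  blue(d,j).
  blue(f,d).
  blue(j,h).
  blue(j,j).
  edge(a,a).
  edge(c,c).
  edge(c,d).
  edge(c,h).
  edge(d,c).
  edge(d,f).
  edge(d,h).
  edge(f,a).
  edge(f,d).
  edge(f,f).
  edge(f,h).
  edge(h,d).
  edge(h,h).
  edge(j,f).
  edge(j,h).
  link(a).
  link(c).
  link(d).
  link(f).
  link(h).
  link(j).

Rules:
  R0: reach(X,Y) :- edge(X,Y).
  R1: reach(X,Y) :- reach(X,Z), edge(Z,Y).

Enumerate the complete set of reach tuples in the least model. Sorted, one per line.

round 1: derive reach(a,a) via R0 from edge(a,a)
round 1: derive reach(c,c) via R0 from edge(c,c)
round 1: derive reach(c,d) via R0 from edge(c,d)
round 1: derive reach(c,h) via R0 from edge(c,h)
round 1: derive reach(d,c) via R0 from edge(d,c)
round 1: derive reach(d,f) via R0 from edge(d,f)
round 1: derive reach(d,h) via R0 from edge(d,h)
round 1: derive reach(f,a) via R0 from edge(f,a)
round 1: derive reach(f,d) via R0 from edge(f,d)
round 1: derive reach(f,f) via R0 from edge(f,f)
round 1: derive reach(f,h) via R0 from edge(f,h)
round 1: derive reach(h,d) via R0 from edge(h,d)
round 1: derive reach(h,h) via R0 from edge(h,h)
round 1: derive reach(j,f) via R0 from edge(j,f)
round 1: derive reach(j,h) via R0 from edge(j,h)
round 2: derive reach(c,f) via R1 from reach(c,d), edge(d,f)
round 2: derive reach(d,a) via R1 from reach(d,f), edge(f,a)
round 2: derive reach(d,d) via R1 from reach(d,c), edge(c,d)
round 2: derive reach(f,c) via R1 from reach(f,d), edge(d,c)
round 2: derive reach(h,c) via R1 from reach(h,d), edge(d,c)
round 2: derive reach(h,f) via R1 from reach(h,d), edge(d,f)
round 2: derive reach(j,a) via R1 from reach(j,f), edge(f,a)
round 2: derive reach(j,d) via R1 from reach(j,f), edge(f,d)
round 3: derive reach(c,a) via R1 from reach(c,f), edge(f,a)
round 3: derive reach(h,a) via R1 from reach(h,f), edge(f,a)
round 3: derive reach(j,c) via R1 from reach(j,d), edge(d,c)

reach(a,a)
reach(c,a)
reach(c,c)
reach(c,d)
reach(c,f)
reach(c,h)
reach(d,a)
reach(d,c)
reach(d,d)
reach(d,f)
reach(d,h)
reach(f,a)
reach(f,c)
reach(f,d)
reach(f,f)
reach(f,h)
reach(h,a)
reach(h,c)
reach(h,d)
reach(h,f)
reach(h,h)
reach(j,a)
reach(j,c)
reach(j,d)
reach(j,f)
reach(j,h)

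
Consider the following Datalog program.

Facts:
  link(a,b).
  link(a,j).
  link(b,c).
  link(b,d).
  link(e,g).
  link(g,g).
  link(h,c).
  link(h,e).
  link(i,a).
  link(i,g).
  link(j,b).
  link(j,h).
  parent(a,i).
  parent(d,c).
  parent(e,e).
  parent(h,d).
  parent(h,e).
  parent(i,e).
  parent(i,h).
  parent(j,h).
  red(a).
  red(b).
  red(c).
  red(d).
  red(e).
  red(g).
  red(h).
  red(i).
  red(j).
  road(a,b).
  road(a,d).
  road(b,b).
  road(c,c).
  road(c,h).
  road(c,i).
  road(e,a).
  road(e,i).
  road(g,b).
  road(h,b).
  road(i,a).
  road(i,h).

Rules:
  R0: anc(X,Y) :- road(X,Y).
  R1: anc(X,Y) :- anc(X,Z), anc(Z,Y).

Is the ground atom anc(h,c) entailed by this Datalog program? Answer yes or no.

no

round 1: derive anc(a,b) via R0 from road(a,b)
round 1: derive anc(a,d) via R0 from road(a,d)
round 1: derive anc(b,b) via R0 from road(b,b)
round 1: derive anc(c,c) via R0 from road(c,c)
round 1: derive anc(c,h) via R0 from road(c,h)
round 1: derive anc(c,i) via R0 from road(c,i)
round 1: derive anc(e,a) via R0 from road(e,a)
round 1: derive anc(e,i) via R0 from road(e,i)
round 1: derive anc(g,b) via R0 from road(g,b)
round 1: derive anc(h,b) via R0 from road(h,b)
round 1: derive anc(i,a) via R0 from road(i,a)
round 1: derive anc(i,h) via R0 from road(i,h)
round 2: derive anc(c,a) via R1 from anc(c,i), anc(i,a)
round 2: derive anc(c,b) via R1 from anc(c,h), anc(h,b)
round 2: derive anc(e,b) via R1 from anc(e,a), anc(a,b)
round 2: derive anc(e,d) via R1 from anc(e,a), anc(a,d)
round 2: derive anc(e,h) via R1 from anc(e,i), anc(i,h)
round 2: derive anc(i,b) via R1 from anc(i,a), anc(a,b)
round 2: derive anc(i,d) via R1 from anc(i,a), anc(a,d)
round 3: derive anc(c,d) via R1 from anc(c,a), anc(a,d)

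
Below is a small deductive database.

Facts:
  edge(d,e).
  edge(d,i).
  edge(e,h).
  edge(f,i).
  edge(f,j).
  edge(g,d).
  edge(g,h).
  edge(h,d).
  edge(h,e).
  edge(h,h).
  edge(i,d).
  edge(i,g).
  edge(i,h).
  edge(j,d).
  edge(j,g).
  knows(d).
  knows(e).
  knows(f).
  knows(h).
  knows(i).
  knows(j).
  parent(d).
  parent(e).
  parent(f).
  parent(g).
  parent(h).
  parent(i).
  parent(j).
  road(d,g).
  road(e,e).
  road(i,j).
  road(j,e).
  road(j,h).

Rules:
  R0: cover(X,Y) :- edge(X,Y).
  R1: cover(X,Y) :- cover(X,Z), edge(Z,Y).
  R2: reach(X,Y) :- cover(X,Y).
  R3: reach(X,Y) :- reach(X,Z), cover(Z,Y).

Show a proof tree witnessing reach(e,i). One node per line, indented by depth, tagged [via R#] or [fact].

round 1: derive cover(d,e) via R0 from edge(d,e)
round 1: derive cover(d,i) via R0 from edge(d,i)
round 1: derive cover(e,h) via R0 from edge(e,h)
round 1: derive cover(f,i) via R0 from edge(f,i)
round 1: derive cover(f,j) via R0 from edge(f,j)
round 1: derive cover(g,d) via R0 from edge(g,d)
round 1: derive cover(g,h) via R0 from edge(g,h)
round 1: derive cover(h,d) via R0 from edge(h,d)
round 1: derive cover(h,e) via R0 from edge(h,e)
round 1: derive cover(h,h) via R0 from edge(h,h)
round 1: derive cover(i,d) via R0 from edge(i,d)
round 1: derive cover(i,g) via R0 from edge(i,g)
round 1: derive cover(i,h) via R0 from edge(i,h)
round 1: derive cover(j,d) via R0 from edge(j,d)
round 1: derive cover(j,g) via R0 from edge(j,g)
round 2: derive cover(d,d) via R1 from cover(d,i), edge(i,d)
round 2: derive cover(d,g) via R1 from cover(d,i), edge(i,g)
round 2: derive cover(d,h) via R1 from cover(d,e), edge(e,h)
round 2: derive cover(e,d) via R1 from cover(e,h), edge(h,d)
round 2: derive cover(e,e) via R1 from cover(e,h), edge(h,e)
round 2: derive cover(f,d) via R1 from cover(f,i), edge(i,d)
round 2: derive cover(f,g) via R1 from cover(f,i), edge(i,g)
round 2: derive cover(f,h) via R1 from cover(f,i), edge(i,h)
round 2: derive cover(g,e) via R1 from cover(g,d), edge(d,e)
round 2: derive cover(g,i) via R1 from cover(g,d), edge(d,i)
round 2: derive cover(h,i) via R1 from cover(h,d), edge(d,i)
round 2: derive cover(i,e) via R1 from cover(i,d), edge(d,e)
round 2: derive cover(i,i) via R1 from cover(i,d), edge(d,i)
round 2: derive cover(j,e) via R1 from cover(j,d), edge(d,e)
round 2: derive cover(j,h) via R1 from cover(j,g), edge(g,h)
round 2: derive cover(j,i) via R1 from cover(j,d), edge(d,i)
round 2: derive reach(d,e) via R2 from cover(d,e)
round 2: derive reach(d,i) via R2 from cover(d,i)
round 2: derive reach(e,h) via R2 from cover(e,h)
round 2: derive reach(f,i) via R2 from cover(f,i)
round 2: derive reach(f,j) via R2 from cover(f,j)
round 2: derive reach(g,d) via R2 from cover(g,d)
round 2: derive reach(g,h) via R2 from cover(g,h)
round 2: derive reach(h,d) via R2 from cover(h,d)
round 2: derive reach(h,e) via R2 from cover(h,e)
round 2: derive reach(h,h) via R2 from cover(h,h)
round 2: derive reach(i,d) via R2 from cover(i,d)
round 2: derive reach(i,g) via R2 from cover(i,g)
round 2: derive reach(i,h) via R2 from cover(i,h)
round 2: derive reach(j,d) via R2 from cover(j,d)
round 2: derive reach(j,g) via R2 from cover(j,g)
round 3: derive cover(e,i) via R1 from cover(e,d), edge(d,i)
round 3: derive cover(f,e) via R1 from cover(f,d), edge(d,e)
round 3: derive cover(g,g) via R1 from cover(g,i), edge(i,g)
round 3: derive cover(h,g) via R1 from cover(h,i), edge(i,g)
round 3: derive reach(d,d) via R2 from cover(d,d)
round 3: derive reach(d,g) via R2 from cover(d,g)
round 3: derive reach(d,h) via R2 from cover(d,h)
round 3: derive reach(e,d) via R2 from cover(e,d)
round 3: derive reach(e,e) via R2 from cover(e,e)
round 3: derive reach(f,d) via R2 from cover(f,d)
round 3: derive reach(f,g) via R2 from cover(f,g)
round 3: derive reach(f,h) via R2 from cover(f,h)
round 3: derive reach(g,e) via R2 from cover(g,e)
round 3: derive reach(g,i) via R2 from cover(g,i)
round 3: derive reach(h,i) via R2 from cover(h,i)
round 3: derive reach(i,e) via R2 from cover(i,e)
round 3: derive reach(i,i) via R2 from cover(i,i)
round 3: derive reach(j,e) via R2 from cover(j,e)
round 3: derive reach(j,h) via R2 from cover(j,h)
round 3: derive reach(j,i) via R2 from cover(j,i)
round 3: derive reach(e,i) via R3 from reach(e,h), cover(h,i)
round 3: derive reach(f,e) via R3 from reach(f,i), cover(i,e)
round 3: derive reach(g,g) via R3 from reach(g,d), cover(d,g)
round 3: derive reach(h,g) via R3 from reach(h,d), cover(d,g)
round 4: derive cover(e,g) via R1 from cover(e,i), edge(i,g)
round 4: derive reach(e,g) via R3 from reach(e,d), cover(d,g)

reach(e,i)  [via R3]
  reach(e,h)  [via R2]
    cover(e,h)  [via R0]
      edge(e,h)  [fact]
  cover(h,i)  [via R1]
    cover(h,d)  [via R0]
      edge(h,d)  [fact]
    edge(d,i)  [fact]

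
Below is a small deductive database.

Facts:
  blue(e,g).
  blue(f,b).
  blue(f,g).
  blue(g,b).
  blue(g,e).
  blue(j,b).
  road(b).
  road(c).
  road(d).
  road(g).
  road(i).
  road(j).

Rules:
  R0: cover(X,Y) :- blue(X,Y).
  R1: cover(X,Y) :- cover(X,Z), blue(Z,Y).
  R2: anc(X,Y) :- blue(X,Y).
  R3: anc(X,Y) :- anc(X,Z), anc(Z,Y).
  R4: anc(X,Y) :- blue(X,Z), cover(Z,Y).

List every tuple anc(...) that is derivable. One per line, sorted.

anc(e,b)
anc(e,e)
anc(e,g)
anc(f,b)
anc(f,e)
anc(f,g)
anc(g,b)
anc(g,e)
anc(g,g)
anc(j,b)

round 1: derive cover(e,g) via R0 from blue(e,g)
round 1: derive cover(f,b) via R0 from blue(f,b)
round 1: derive cover(f,g) via R0 from blue(f,g)
round 1: derive cover(g,b) via R0 from blue(g,b)
round 1: derive cover(g,e) via R0 from blue(g,e)
round 1: derive cover(j,b) via R0 from blue(j,b)
round 1: derive anc(e,g) via R2 from blue(e,g)
round 1: derive anc(f,b) via R2 from blue(f,b)
round 1: derive anc(f,g) via R2 from blue(f,g)
round 1: derive anc(g,b) via R2 from blue(g,b)
round 1: derive anc(g,e) via R2 from blue(g,e)
round 1: derive anc(j,b) via R2 from blue(j,b)
round 2: derive cover(e,b) via R1 from cover(e,g), blue(g,b)
round 2: derive cover(e,e) via R1 from cover(e,g), blue(g,e)
round 2: derive cover(f,e) via R1 from cover(f,g), blue(g,e)
round 2: derive cover(g,g) via R1 from cover(g,e), blue(e,g)
round 2: derive anc(e,b) via R3 from anc(e,g), anc(g,b)
round 2: derive anc(e,e) via R3 from anc(e,g), anc(g,e)
round 2: derive anc(f,e) via R3 from anc(f,g), anc(g,e)
round 2: derive anc(g,g) via R3 from anc(g,e), anc(e,g)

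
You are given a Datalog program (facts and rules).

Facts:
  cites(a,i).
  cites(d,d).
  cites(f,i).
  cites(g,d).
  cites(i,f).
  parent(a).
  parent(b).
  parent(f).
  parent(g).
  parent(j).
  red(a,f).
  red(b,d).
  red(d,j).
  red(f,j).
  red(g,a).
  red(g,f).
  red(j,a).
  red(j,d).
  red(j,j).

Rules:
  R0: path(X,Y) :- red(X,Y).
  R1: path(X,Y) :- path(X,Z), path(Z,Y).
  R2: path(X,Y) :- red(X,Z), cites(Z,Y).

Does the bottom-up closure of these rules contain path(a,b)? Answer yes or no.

no

round 1: derive path(a,f) via R0 from red(a,f)
round 1: derive path(b,d) via R0 from red(b,d)
round 1: derive path(d,j) via R0 from red(d,j)
round 1: derive path(f,j) via R0 from red(f,j)
round 1: derive path(g,a) via R0 from red(g,a)
round 1: derive path(g,f) via R0 from red(g,f)
round 1: derive path(j,a) via R0 from red(j,a)
round 1: derive path(j,d) via R0 from red(j,d)
round 1: derive path(j,j) via R0 from red(j,j)
round 1: derive path(a,i) via R2 from red(a,f), cites(f,i)
round 1: derive path(g,i) via R2 from red(g,a), cites(a,i)
round 1: derive path(j,i) via R2 from red(j,a), cites(a,i)
round 2: derive path(a,j) via R1 from path(a,f), path(f,j)
round 2: derive path(b,j) via R1 from path(b,d), path(d,j)
round 2: derive path(d,a) via R1 from path(d,j), path(j,a)
round 2: derive path(d,d) via R1 from path(d,j), path(j,d)
round 2: derive path(d,i) via R1 from path(d,j), path(j,i)
round 2: derive path(f,a) via R1 from path(f,j), path(j,a)
round 2: derive path(f,d) via R1 from path(f,j), path(j,d)
round 2: derive path(f,i) via R1 from path(f,j), path(j,i)
round 2: derive path(g,j) via R1 from path(g,f), path(f,j)
round 2: derive path(j,f) via R1 from path(j,a), path(a,f)
round 3: derive path(a,a) via R1 from path(a,f), path(f,a)
round 3: derive path(a,d) via R1 from path(a,f), path(f,d)
round 3: derive path(b,a) via R1 from path(b,d), path(d,a)
round 3: derive path(b,f) via R1 from path(b,j), path(j,f)
round 3: derive path(b,i) via R1 from path(b,d), path(d,i)
round 3: derive path(d,f) via R1 from path(d,a), path(a,f)
round 3: derive path(f,f) via R1 from path(f,a), path(a,f)
round 3: derive path(g,d) via R1 from path(g,f), path(f,d)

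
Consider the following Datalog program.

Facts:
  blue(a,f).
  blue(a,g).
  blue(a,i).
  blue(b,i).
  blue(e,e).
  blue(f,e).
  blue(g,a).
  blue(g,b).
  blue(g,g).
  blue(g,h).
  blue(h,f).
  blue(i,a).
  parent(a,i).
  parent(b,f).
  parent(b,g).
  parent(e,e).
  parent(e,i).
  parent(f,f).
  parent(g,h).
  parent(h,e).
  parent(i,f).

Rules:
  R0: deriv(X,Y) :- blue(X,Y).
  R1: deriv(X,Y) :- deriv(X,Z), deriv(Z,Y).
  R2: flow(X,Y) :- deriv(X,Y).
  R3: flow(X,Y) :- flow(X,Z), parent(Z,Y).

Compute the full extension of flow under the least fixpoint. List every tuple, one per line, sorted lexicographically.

flow(a,a)
flow(a,b)
flow(a,e)
flow(a,f)
flow(a,g)
flow(a,h)
flow(a,i)
flow(b,a)
flow(b,b)
flow(b,e)
flow(b,f)
flow(b,g)
flow(b,h)
flow(b,i)
flow(e,e)
flow(e,f)
flow(e,i)
flow(f,e)
flow(f,f)
flow(f,i)
flow(g,a)
flow(g,b)
flow(g,e)
flow(g,f)
flow(g,g)
flow(g,h)
flow(g,i)
flow(h,e)
flow(h,f)
flow(h,i)
flow(i,a)
flow(i,b)
flow(i,e)
flow(i,f)
flow(i,g)
flow(i,h)
flow(i,i)

round 1: derive deriv(a,f) via R0 from blue(a,f)
round 1: derive deriv(a,g) via R0 from blue(a,g)
round 1: derive deriv(a,i) via R0 from blue(a,i)
round 1: derive deriv(b,i) via R0 from blue(b,i)
round 1: derive deriv(e,e) via R0 from blue(e,e)
round 1: derive deriv(f,e) via R0 from blue(f,e)
round 1: derive deriv(g,a) via R0 from blue(g,a)
round 1: derive deriv(g,b) via R0 from blue(g,b)
round 1: derive deriv(g,g) via R0 from blue(g,g)
round 1: derive deriv(g,h) via R0 from blue(g,h)
round 1: derive deriv(h,f) via R0 from blue(h,f)
round 1: derive deriv(i,a) via R0 from blue(i,a)
round 2: derive deriv(a,a) via R1 from deriv(a,g), deriv(g,a)
round 2: derive deriv(a,b) via R1 from deriv(a,g), deriv(g,b)
round 2: derive deriv(a,e) via R1 from deriv(a,f), deriv(f,e)
round 2: derive deriv(a,h) via R1 from deriv(a,g), deriv(g,h)
round 2: derive deriv(b,a) via R1 from deriv(b,i), deriv(i,a)
round 2: derive deriv(g,f) via R1 from deriv(g,a), deriv(a,f)
round 2: derive deriv(g,i) via R1 from deriv(g,a), deriv(a,i)
round 2: derive deriv(h,e) via R1 from deriv(h,f), deriv(f,e)
round 2: derive deriv(i,f) via R1 from deriv(i,a), deriv(a,f)
round 2: derive deriv(i,g) via R1 from deriv(i,a), deriv(a,g)
round 2: derive deriv(i,i) via R1 from deriv(i,a), deriv(a,i)
round 2: derive flow(a,f) via R2 from deriv(a,f)
round 2: derive flow(a,g) via R2 from deriv(a,g)
round 2: derive flow(a,i) via R2 from deriv(a,i)
round 2: derive flow(b,i) via R2 from deriv(b,i)
round 2: derive flow(e,e) via R2 from deriv(e,e)
round 2: derive flow(f,e) via R2 from deriv(f,e)
round 2: derive flow(g,a) via R2 from deriv(g,a)
round 2: derive flow(g,b) via R2 from deriv(g,b)
round 2: derive flow(g,g) via R2 from deriv(g,g)
round 2: derive flow(g,h) via R2 from deriv(g,h)
round 2: derive flow(h,f) via R2 from deriv(h,f)
round 2: derive flow(i,a) via R2 from deriv(i,a)
round 3: derive deriv(b,b) via R1 from deriv(b,a), deriv(a,b)
round 3: derive deriv(b,e) via R1 from deriv(b,a), deriv(a,e)
round 3: derive deriv(b,f) via R1 from deriv(b,a), deriv(a,f)
round 3: derive deriv(b,g) via R1 from deriv(b,a), deriv(a,g)
round 3: derive deriv(b,h) via R1 from deriv(b,a), deriv(a,h)
round 3: derive deriv(g,e) via R1 from deriv(g,a), deriv(a,e)
round 3: derive deriv(i,b) via R1 from deriv(i,a), deriv(a,b)
round 3: derive deriv(i,e) via R1 from deriv(i,a), deriv(a,e)
round 3: derive deriv(i,h) via R1 from deriv(i,a), deriv(a,h)
round 3: derive flow(a,a) via R2 from deriv(a,a)
round 3: derive flow(a,b) via R2 from deriv(a,b)
round 3: derive flow(a,e) via R2 from deriv(a,e)
round 3: derive flow(a,h) via R2 from deriv(a,h)
round 3: derive flow(b,a) via R2 from deriv(b,a)
round 3: derive flow(g,f) via R2 from deriv(g,f)
round 3: derive flow(g,i) via R2 from deriv(g,i)
round 3: derive flow(h,e) via R2 from deriv(h,e)
round 3: derive flow(i,f) via R2 from deriv(i,f)
round 3: derive flow(i,g) via R2 from deriv(i,g)
round 3: derive flow(i,i) via R2 from deriv(i,i)
round 3: derive flow(b,f) via R3 from flow(b,i), parent(i,f)
round 3: derive flow(e,i) via R3 from flow(e,e), parent(e,i)
round 3: derive flow(f,i) via R3 from flow(f,e), parent(e,i)
round 3: derive flow(g,e) via R3 from flow(g,h), parent(h,e)
round 4: derive flow(b,b) via R2 from deriv(b,b)
round 4: derive flow(b,e) via R2 from deriv(b,e)
round 4: derive flow(b,g) via R2 from deriv(b,g)
round 4: derive flow(b,h) via R2 from deriv(b,h)
round 4: derive flow(i,b) via R2 from deriv(i,b)
round 4: derive flow(i,e) via R2 from deriv(i,e)
round 4: derive flow(i,h) via R2 from deriv(i,h)
round 4: derive flow(e,f) via R3 from flow(e,i), parent(i,f)
round 4: derive flow(f,f) via R3 from flow(f,i), parent(i,f)
round 4: derive flow(h,i) via R3 from flow(h,e), parent(e,i)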